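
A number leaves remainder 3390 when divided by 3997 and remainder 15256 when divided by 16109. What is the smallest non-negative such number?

63887441

Write x = 3390 + 3997·k. Then 3997·k ≡ 15256 − 3390 ≡ 11866 (mod 16109).
Need 3997⁻¹ mod 16109. Extended Euclid on (16109, 3997):
16109 = 4×3997 + 121
3997 = 33×121 + 4
121 = 30×4 + 1
4 = 4×1 + 0
Back-substitute:
1 = 121 − 30·4
1 = −30·3997 + 991·121
1 = 991·16109 − 3994·3997
3997⁻¹ ≡ 12115 (mod 16109), so k ≡ 12115·11866 ≡ 15983 (mod 16109).
x = 3390 + 3997·15983 = 63887441.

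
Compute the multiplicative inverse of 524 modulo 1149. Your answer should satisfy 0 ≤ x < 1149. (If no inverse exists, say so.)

Apply the Euclidean algorithm to 1149 and 524:
1149 = 2·524 + 101
524 = 5·101 + 19
101 = 5·19 + 6
19 = 3·6 + 1
6 = 6·1 + 0
gcd = 1, so the inverse exists. Back-substitute:
1 = 19 − 3·6
1 = −3·101 + 16·19
1 = 16·524 − 83·101
1 = −83·1149 + 182·524
So 524·182 ≡ 1 (mod 1149).

182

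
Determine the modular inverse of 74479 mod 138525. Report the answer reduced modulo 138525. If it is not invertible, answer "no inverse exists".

gcd(138525, 74479) by repeated division:
138525 = 1*74479 + 64046
74479 = 1*64046 + 10433
64046 = 6*10433 + 1448
10433 = 7*1448 + 297
1448 = 4*297 + 260
297 = 1*260 + 37
260 = 7*37 + 1
37 = 37*1 + 0
gcd = 1, so the inverse exists. Back-substitute:
1 = 260 − 7·37
1 = −7·297 + 8·260
1 = 8·1448 − 39·297
1 = −39·10433 + 281·1448
1 = 281·64046 − 1725·10433
1 = −1725·74479 + 2006·64046
1 = 2006·138525 − 3731·74479
Thus 74479·(-3731) ≡ 1 (mod 138525); reducing, -3731 mod 138525 = 134794.

134794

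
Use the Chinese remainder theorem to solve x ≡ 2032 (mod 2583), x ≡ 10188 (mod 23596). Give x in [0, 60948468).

Write x = 2032 + 2583·k. Then 2583·k ≡ 10188 − 2032 ≡ 8156 (mod 23596).
Need 2583⁻¹ mod 23596. Extended Euclid on (23596, 2583):
23596 = 9*2583 + 349
2583 = 7*349 + 140
349 = 2*140 + 69
140 = 2*69 + 2
69 = 34*2 + 1
2 = 2*1 + 0
Back-substitute:
1 = 69 − 34·2
1 = −34·140 + 69·69
1 = 69·349 − 172·140
1 = −172·2583 + 1273·349
1 = 1273·23596 − 11629·2583
2583⁻¹ ≡ 11967 (mod 23596), so k ≡ 11967·8156 ≡ 9796 (mod 23596).
x = 2032 + 2583·9796 = 25305100.

25305100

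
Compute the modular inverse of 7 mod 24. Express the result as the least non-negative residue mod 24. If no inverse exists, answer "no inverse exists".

Extended Euclidean algorithm:
24 = 3*7 + 3
7 = 2*3 + 1
3 = 3*1 + 0
The gcd is 1. Working backward:
1 = 7 − 2·3
1 = −2·24 + 7·7
So 7·7 ≡ 1 (mod 24).

7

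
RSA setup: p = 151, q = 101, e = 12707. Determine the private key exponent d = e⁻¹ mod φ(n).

14843

φ(n) = (p−1)(q−1) = 150·100 = 15000.
Need d with 12707·d ≡ 1 (mod 15000). Apply the extended Euclidean algorithm:
15000 = 1·12707 + 2293
12707 = 5·2293 + 1242
2293 = 1·1242 + 1051
1242 = 1·1051 + 191
1051 = 5·191 + 96
191 = 1·96 + 95
96 = 1·95 + 1
95 = 95·1 + 0
Back-substitute:
1 = 96 − 95
1 = −191 + 2·96
1 = 2·1051 − 11·191
1 = −11·1242 + 13·1051
1 = 13·2293 − 24·1242
1 = −24·12707 + 133·2293
1 = 133·15000 − 157·12707
So 12707·(-157) ≡ 1 (mod 15000), hence d ≡ -157 ≡ 14843 (mod 15000).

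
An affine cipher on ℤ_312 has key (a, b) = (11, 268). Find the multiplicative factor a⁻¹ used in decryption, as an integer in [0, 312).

227

gcd(312, 11) by repeated division:
312 = 28×11 + 4
11 = 2×4 + 3
4 = 1×3 + 1
3 = 3×1 + 0
The gcd is 1. Working backward:
1 = 4 − 3
1 = −11 + 3·4
1 = 3·312 − 85·11
Hence 11⁻¹ ≡ -85 ≡ 227 (mod 312).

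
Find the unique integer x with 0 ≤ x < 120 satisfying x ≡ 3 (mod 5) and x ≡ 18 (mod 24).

Write x = 3 + 5·k. Then 5·k ≡ 18 − 3 ≡ 15 (mod 24).
Need 5⁻¹ mod 24. Extended Euclid on (24, 5):
24 = 4·5 + 4
5 = 1·4 + 1
4 = 4·1 + 0
Back-substitute:
1 = 5 − 4
1 = −24 + 5·5
5⁻¹ ≡ 5 (mod 24), so k ≡ 5·15 ≡ 3 (mod 24).
x = 3 + 5·3 = 18.

18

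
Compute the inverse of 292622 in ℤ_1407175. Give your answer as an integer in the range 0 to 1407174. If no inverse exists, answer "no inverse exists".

Compute gcd(292622, 1407175):
1407175 = 4·292622 + 236687
292622 = 1·236687 + 55935
236687 = 4·55935 + 12947
55935 = 4·12947 + 4147
12947 = 3·4147 + 506
4147 = 8·506 + 99
506 = 5·99 + 11
99 = 9·11 + 0
Since gcd = 11 > 1, 292622 is not a unit mod 1407175.

no inverse exists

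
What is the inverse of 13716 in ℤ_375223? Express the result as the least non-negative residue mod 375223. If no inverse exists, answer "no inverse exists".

123898

gcd(375223, 13716) by repeated division:
375223 = 27*13716 + 4891
13716 = 2*4891 + 3934
4891 = 1*3934 + 957
3934 = 4*957 + 106
957 = 9*106 + 3
106 = 35*3 + 1
3 = 3*1 + 0
gcd = 1, so the inverse exists. Back-substitute:
1 = 106 − 35·3
1 = −35·957 + 316·106
1 = 316·3934 − 1299·957
1 = −1299·4891 + 1615·3934
1 = 1615·13716 − 4529·4891
1 = −4529·375223 + 123898·13716
So 13716·123898 ≡ 1 (mod 375223).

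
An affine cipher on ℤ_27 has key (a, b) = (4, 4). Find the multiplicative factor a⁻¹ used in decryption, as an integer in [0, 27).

7

Run Euclid on (27, 4):
27 = 6*4 + 3
4 = 1*3 + 1
3 = 3*1 + 0
Since gcd(4, 27) = 1, back-substitute to write 1 as a combination:
1 = 4 − 3
1 = −27 + 7·4
So 4·7 ≡ 1 (mod 27).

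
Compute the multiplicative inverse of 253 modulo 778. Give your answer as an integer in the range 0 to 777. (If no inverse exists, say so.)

Apply the Euclidean algorithm to 778 and 253:
778 = 3*253 + 19
253 = 13*19 + 6
19 = 3*6 + 1
6 = 6*1 + 0
The gcd is 1. Working backward:
1 = 19 − 3·6
1 = −3·253 + 40·19
1 = 40·778 − 123·253
Thus 253·(-123) ≡ 1 (mod 778); reducing, -123 mod 778 = 655.

655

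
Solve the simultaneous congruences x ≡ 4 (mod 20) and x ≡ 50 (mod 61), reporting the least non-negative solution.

904

Write x = 4 + 20·k. Then 20·k ≡ 50 − 4 ≡ 46 (mod 61).
Need 20⁻¹ mod 61. Extended Euclid on (61, 20):
61 = 3·20 + 1
20 = 20·1 + 0
Back-substitute:
1 = 61 − 3·20
20⁻¹ ≡ 58 (mod 61), so k ≡ 58·46 ≡ 45 (mod 61).
x = 4 + 20·45 = 904.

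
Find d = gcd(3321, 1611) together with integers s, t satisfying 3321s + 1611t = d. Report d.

Apply Euclid's algorithm to 3321 and 1611:
3321 = 2×1611 + 99
1611 = 16×99 + 27
99 = 3×27 + 18
27 = 1×18 + 9
18 = 2×9 + 0
gcd(3321, 1611) = 9.
Back-substituting:
9 = 27 − 18
9 = −99 + 4·27
9 = 4·1611 − 65·99
9 = −65·3321 + 134·1611
So 9 = (-65)·3321 + (134)·1611.

9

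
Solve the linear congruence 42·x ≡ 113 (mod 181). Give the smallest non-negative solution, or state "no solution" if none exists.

First find gcd(42, 181):
181 = 4·42 + 13
42 = 3·13 + 3
13 = 4·3 + 1
3 = 3·1 + 0
gcd = 1, so a unique solution mod 181 exists.
Back-substitute for the Bézout coefficients:
1 = 13 − 4·3
1 = −4·42 + 13·13
1 = 13·181 − 56·42
So 42·(-56) ≡ 1 (mod 181), giving 42⁻¹ ≡ 125.
x ≡ 42⁻¹·113 ≡ 125·113 ≡ 7 (mod 181).

7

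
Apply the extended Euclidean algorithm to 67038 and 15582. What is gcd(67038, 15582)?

6

Repeated division:
67038 = 4·15582 + 4710
15582 = 3·4710 + 1452
4710 = 3·1452 + 354
1452 = 4·354 + 36
354 = 9·36 + 30
36 = 1·30 + 6
30 = 5·6 + 0
gcd(67038, 15582) = 6.
Back-substituting:
6 = 36 − 30
6 = −354 + 10·36
6 = 10·1452 − 41·354
6 = −41·4710 + 133·1452
6 = 133·15582 − 440·4710
6 = −440·67038 + 1893·15582
So 6 = (-440)·67038 + (1893)·15582.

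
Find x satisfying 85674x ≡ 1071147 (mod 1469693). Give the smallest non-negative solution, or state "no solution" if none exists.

1175489

First find gcd(85674, 1469693):
1469693 = 17·85674 + 13235
85674 = 6·13235 + 6264
13235 = 2·6264 + 707
6264 = 8·707 + 608
707 = 1·608 + 99
608 = 6·99 + 14
99 = 7·14 + 1
14 = 14·1 + 0
gcd = 1, so a unique solution mod 1469693 exists.
Back-substitute for the Bézout coefficients:
1 = 99 − 7·14
1 = −7·608 + 43·99
1 = 43·707 − 50·608
1 = −50·6264 + 443·707
1 = 443·13235 − 936·6264
1 = −936·85674 + 6059·13235
1 = 6059·1469693 − 103939·85674
So 85674·(-103939) ≡ 1 (mod 1469693), giving 85674⁻¹ ≡ 1365754.
x ≡ 85674⁻¹·1071147 ≡ 1365754·1071147 ≡ 1175489 (mod 1469693).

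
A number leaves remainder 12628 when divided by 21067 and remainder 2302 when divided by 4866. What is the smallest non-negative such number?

38438836

Write x = 12628 + 21067·k. Then 21067·k ≡ 2302 − 12628 ≡ 4272 (mod 4866).
Need 21067⁻¹ mod 4866. Extended Euclid on (4866, 1603):
4866 = 3×1603 + 57
1603 = 28×57 + 7
57 = 8×7 + 1
7 = 7×1 + 0
Back-substitute:
1 = 57 − 8·7
1 = −8·1603 + 225·57
1 = 225·4866 − 683·1603
21067⁻¹ ≡ 4183 (mod 4866), so k ≡ 4183·4272 ≡ 1824 (mod 4866).
x = 12628 + 21067·1824 = 38438836.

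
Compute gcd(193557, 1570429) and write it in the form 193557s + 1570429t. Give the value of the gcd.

Euclidean algorithm:
1570429 = 8·193557 + 21973
193557 = 8·21973 + 17773
21973 = 1·17773 + 4200
17773 = 4·4200 + 973
4200 = 4·973 + 308
973 = 3·308 + 49
308 = 6·49 + 14
49 = 3·14 + 7
14 = 2·7 + 0
gcd(193557, 1570429) = 7.
Working backward:
7 = 49 − 3·14
7 = −3·308 + 19·49
7 = 19·973 − 60·308
7 = −60·4200 + 259·973
7 = 259·17773 − 1096·4200
7 = −1096·21973 + 1355·17773
7 = 1355·193557 − 11936·21973
7 = −11936·1570429 + 96843·193557
So 7 = (-11936)·1570429 + (96843)·193557.

7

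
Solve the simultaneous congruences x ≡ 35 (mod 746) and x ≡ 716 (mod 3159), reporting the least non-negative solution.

136553

Write x = 35 + 746·k. Then 746·k ≡ 716 − 35 ≡ 681 (mod 3159).
Need 746⁻¹ mod 3159. Extended Euclid on (3159, 746):
3159 = 4*746 + 175
746 = 4*175 + 46
175 = 3*46 + 37
46 = 1*37 + 9
37 = 4*9 + 1
9 = 9*1 + 0
Back-substitute:
1 = 37 − 4·9
1 = −4·46 + 5·37
1 = 5·175 − 19·46
1 = −19·746 + 81·175
1 = 81·3159 − 343·746
746⁻¹ ≡ 2816 (mod 3159), so k ≡ 2816·681 ≡ 183 (mod 3159).
x = 35 + 746·183 = 136553.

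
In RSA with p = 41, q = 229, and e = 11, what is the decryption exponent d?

φ(n) = (p−1)(q−1) = 40·228 = 9120.
Need d with 11·d ≡ 1 (mod 9120). Apply the extended Euclidean algorithm:
9120 = 829*11 + 1
11 = 11*1 + 0
Back-substitute:
1 = 9120 − 829·11
So 11·(-829) ≡ 1 (mod 9120), hence d ≡ -829 ≡ 8291 (mod 9120).

8291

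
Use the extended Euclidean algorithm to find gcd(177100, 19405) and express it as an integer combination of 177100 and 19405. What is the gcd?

5

Repeated division:
177100 = 9·19405 + 2455
19405 = 7·2455 + 2220
2455 = 1·2220 + 235
2220 = 9·235 + 105
235 = 2·105 + 25
105 = 4·25 + 5
25 = 5·5 + 0
gcd(177100, 19405) = 5.
Working backward:
5 = 105 − 4·25
5 = −4·235 + 9·105
5 = 9·2220 − 85·235
5 = −85·2455 + 94·2220
5 = 94·19405 − 743·2455
5 = −743·177100 + 6781·19405
So 5 = (-743)·177100 + (6781)·19405.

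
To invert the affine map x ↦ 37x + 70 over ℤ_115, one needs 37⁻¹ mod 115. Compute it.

28

Apply the Euclidean algorithm to 115 and 37:
115 = 3·37 + 4
37 = 9·4 + 1
4 = 4·1 + 0
gcd = 1, so the inverse exists. Back-substitute:
1 = 37 − 9·4
1 = −9·115 + 28·37
So 37·28 ≡ 1 (mod 115).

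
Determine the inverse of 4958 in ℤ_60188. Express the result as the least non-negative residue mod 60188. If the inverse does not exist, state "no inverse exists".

Euclidean algorithm on 60188, 4958:
60188 = 12*4958 + 692
4958 = 7*692 + 114
692 = 6*114 + 8
114 = 14*8 + 2
8 = 4*2 + 0
The gcd is 2, not 1, hence no inverse exists.

no inverse exists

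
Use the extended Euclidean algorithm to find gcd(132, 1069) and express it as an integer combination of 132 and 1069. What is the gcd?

Repeated division:
1069 = 8·132 + 13
132 = 10·13 + 2
13 = 6·2 + 1
2 = 2·1 + 0
gcd(132, 1069) = 1.
Back-substituting:
1 = 13 − 6·2
1 = −6·132 + 61·13
1 = 61·1069 − 494·132
So 1 = (61)·1069 + (-494)·132.

1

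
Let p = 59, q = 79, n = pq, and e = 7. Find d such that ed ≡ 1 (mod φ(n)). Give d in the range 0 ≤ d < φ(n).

1939

φ(n) = (p−1)(q−1) = 58·78 = 4524.
Need d with 7·d ≡ 1 (mod 4524). Apply the extended Euclidean algorithm:
4524 = 646×7 + 2
7 = 3×2 + 1
2 = 2×1 + 0
Back-substitute:
1 = 7 − 3·2
1 = −3·4524 + 1939·7
So 7·1939 ≡ 1 (mod 4524), hence d = 1939.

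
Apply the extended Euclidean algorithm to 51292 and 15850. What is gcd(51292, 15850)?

2

Repeated division:
51292 = 3×15850 + 3742
15850 = 4×3742 + 882
3742 = 4×882 + 214
882 = 4×214 + 26
214 = 8×26 + 6
26 = 4×6 + 2
6 = 3×2 + 0
gcd(51292, 15850) = 2.
Back-substituting:
2 = 26 − 4·6
2 = −4·214 + 33·26
2 = 33·882 − 136·214
2 = −136·3742 + 577·882
2 = 577·15850 − 2444·3742
2 = −2444·51292 + 7909·15850
So 2 = (-2444)·51292 + (7909)·15850.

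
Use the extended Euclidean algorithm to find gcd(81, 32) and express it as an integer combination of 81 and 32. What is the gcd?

1

Euclidean algorithm:
81 = 2·32 + 17
32 = 1·17 + 15
17 = 1·15 + 2
15 = 7·2 + 1
2 = 2·1 + 0
gcd(81, 32) = 1.
Back-substituting:
1 = 15 − 7·2
1 = −7·17 + 8·15
1 = 8·32 − 15·17
1 = −15·81 + 38·32
So 1 = (-15)·81 + (38)·32.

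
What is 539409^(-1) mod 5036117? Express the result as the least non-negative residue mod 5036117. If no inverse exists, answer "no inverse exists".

gcd(5036117, 539409) by repeated division:
5036117 = 9×539409 + 181436
539409 = 2×181436 + 176537
181436 = 1×176537 + 4899
176537 = 36×4899 + 173
4899 = 28×173 + 55
173 = 3×55 + 8
55 = 6×8 + 7
8 = 1×7 + 1
7 = 7×1 + 0
The gcd is 1. Working backward:
1 = 8 − 7
1 = −55 + 7·8
1 = 7·173 − 22·55
1 = −22·4899 + 623·173
1 = 623·176537 − 22450·4899
1 = −22450·181436 + 23073·176537
1 = 23073·539409 − 68596·181436
1 = −68596·5036117 + 640437·539409
So 539409·640437 ≡ 1 (mod 5036117).

640437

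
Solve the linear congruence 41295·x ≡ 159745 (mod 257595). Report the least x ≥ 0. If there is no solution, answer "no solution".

gcd(41295, 257595):
257595 = 6*41295 + 9825
41295 = 4*9825 + 1995
9825 = 4*1995 + 1845
1995 = 1*1845 + 150
1845 = 12*150 + 45
150 = 3*45 + 15
45 = 3*15 + 0
gcd = 15, but 15 ∤ 159745, so the congruence has no solution.

no solution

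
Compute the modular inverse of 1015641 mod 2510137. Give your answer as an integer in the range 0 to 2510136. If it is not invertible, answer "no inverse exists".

1772101

gcd(2510137, 1015641) by repeated division:
2510137 = 2·1015641 + 478855
1015641 = 2·478855 + 57931
478855 = 8·57931 + 15407
57931 = 3·15407 + 11710
15407 = 1·11710 + 3697
11710 = 3·3697 + 619
3697 = 5·619 + 602
619 = 1·602 + 17
602 = 35·17 + 7
17 = 2·7 + 3
7 = 2·3 + 1
3 = 3·1 + 0
gcd = 1, so the inverse exists. Back-substitute:
1 = 7 − 2·3
1 = −2·17 + 5·7
1 = 5·602 − 177·17
1 = −177·619 + 182·602
1 = 182·3697 − 1087·619
1 = −1087·11710 + 3443·3697
1 = 3443·15407 − 4530·11710
1 = −4530·57931 + 17033·15407
1 = 17033·478855 − 140794·57931
1 = −140794·1015641 + 298621·478855
1 = 298621·2510137 − 738036·1015641
Thus 1015641·(-738036) ≡ 1 (mod 2510137); reducing, -738036 mod 2510137 = 1772101.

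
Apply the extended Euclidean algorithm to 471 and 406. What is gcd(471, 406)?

Repeated division:
471 = 1*406 + 65
406 = 6*65 + 16
65 = 4*16 + 1
16 = 16*1 + 0
gcd(471, 406) = 1.
Express as a combination:
1 = 65 − 4·16
1 = −4·406 + 25·65
1 = 25·471 − 29·406
So 1 = (25)·471 + (-29)·406.

1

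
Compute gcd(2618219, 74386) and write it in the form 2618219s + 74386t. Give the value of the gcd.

Euclidean algorithm:
2618219 = 35*74386 + 14709
74386 = 5*14709 + 841
14709 = 17*841 + 412
841 = 2*412 + 17
412 = 24*17 + 4
17 = 4*4 + 1
4 = 4*1 + 0
gcd(2618219, 74386) = 1.
Working backward:
1 = 17 − 4·4
1 = −4·412 + 97·17
1 = 97·841 − 198·412
1 = −198·14709 + 3463·841
1 = 3463·74386 − 17513·14709
1 = −17513·2618219 + 616418·74386
So 1 = (-17513)·2618219 + (616418)·74386.

1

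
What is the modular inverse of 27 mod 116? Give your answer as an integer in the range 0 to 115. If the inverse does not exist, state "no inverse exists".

43

Extended Euclidean algorithm:
116 = 4*27 + 8
27 = 3*8 + 3
8 = 2*3 + 2
3 = 1*2 + 1
2 = 2*1 + 0
gcd = 1, so the inverse exists. Back-substitute:
1 = 3 − 2
1 = −8 + 3·3
1 = 3·27 − 10·8
1 = −10·116 + 43·27
So 27·43 ≡ 1 (mod 116).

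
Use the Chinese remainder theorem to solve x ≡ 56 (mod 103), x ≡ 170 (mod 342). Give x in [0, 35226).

11798

Write x = 56 + 103·k. Then 103·k ≡ 170 − 56 ≡ 114 (mod 342).
Need 103⁻¹ mod 342. Extended Euclid on (342, 103):
342 = 3*103 + 33
103 = 3*33 + 4
33 = 8*4 + 1
4 = 4*1 + 0
Back-substitute:
1 = 33 − 8·4
1 = −8·103 + 25·33
1 = 25·342 − 83·103
103⁻¹ ≡ 259 (mod 342), so k ≡ 259·114 ≡ 114 (mod 342).
x = 56 + 103·114 = 11798.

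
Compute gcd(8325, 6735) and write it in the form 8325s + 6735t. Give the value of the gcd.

Repeated division:
8325 = 1×6735 + 1590
6735 = 4×1590 + 375
1590 = 4×375 + 90
375 = 4×90 + 15
90 = 6×15 + 0
gcd(8325, 6735) = 15.
Express as a combination:
15 = 375 − 4·90
15 = −4·1590 + 17·375
15 = 17·6735 − 72·1590
15 = −72·8325 + 89·6735
So 15 = (-72)·8325 + (89)·6735.

15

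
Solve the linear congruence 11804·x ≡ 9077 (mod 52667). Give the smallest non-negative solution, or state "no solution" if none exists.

36467

First find gcd(11804, 52667):
52667 = 4·11804 + 5451
11804 = 2·5451 + 902
5451 = 6·902 + 39
902 = 23·39 + 5
39 = 7·5 + 4
5 = 1·4 + 1
4 = 4·1 + 0
gcd = 1, so a unique solution mod 52667 exists.
Back-substitute for the Bézout coefficients:
1 = 5 − 4
1 = −39 + 8·5
1 = 8·902 − 185·39
1 = −185·5451 + 1118·902
1 = 1118·11804 − 2421·5451
1 = −2421·52667 + 10802·11804
So 11804·(10802) ≡ 1 (mod 52667), giving 11804⁻¹ ≡ 10802.
x ≡ 11804⁻¹·9077 ≡ 10802·9077 ≡ 36467 (mod 52667).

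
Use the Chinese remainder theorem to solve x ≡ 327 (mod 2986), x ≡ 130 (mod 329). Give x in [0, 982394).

684121

Write x = 327 + 2986·k. Then 2986·k ≡ 130 − 327 ≡ 132 (mod 329).
Need 2986⁻¹ mod 329. Extended Euclid on (329, 25):
329 = 13·25 + 4
25 = 6·4 + 1
4 = 4·1 + 0
Back-substitute:
1 = 25 − 6·4
1 = −6·329 + 79·25
2986⁻¹ ≡ 79 (mod 329), so k ≡ 79·132 ≡ 229 (mod 329).
x = 327 + 2986·229 = 684121.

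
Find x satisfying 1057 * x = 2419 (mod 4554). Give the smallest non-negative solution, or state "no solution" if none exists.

571

First find gcd(1057, 4554):
4554 = 4×1057 + 326
1057 = 3×326 + 79
326 = 4×79 + 10
79 = 7×10 + 9
10 = 1×9 + 1
9 = 9×1 + 0
gcd = 1, so a unique solution mod 4554 exists.
Back-substitute for the Bézout coefficients:
1 = 10 − 9
1 = −79 + 8·10
1 = 8·326 − 33·79
1 = −33·1057 + 107·326
1 = 107·4554 − 461·1057
So 1057·(-461) ≡ 1 (mod 4554), giving 1057⁻¹ ≡ 4093.
x ≡ 1057⁻¹·2419 ≡ 4093·2419 ≡ 571 (mod 4554).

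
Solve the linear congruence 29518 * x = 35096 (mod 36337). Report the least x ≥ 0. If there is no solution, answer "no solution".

First find gcd(29518, 36337):
36337 = 1·29518 + 6819
29518 = 4·6819 + 2242
6819 = 3·2242 + 93
2242 = 24·93 + 10
93 = 9·10 + 3
10 = 3·3 + 1
3 = 3·1 + 0
gcd = 1, so a unique solution mod 36337 exists.
Back-substitute for the Bézout coefficients:
1 = 10 − 3·3
1 = −3·93 + 28·10
1 = 28·2242 − 675·93
1 = −675·6819 + 2053·2242
1 = 2053·29518 − 8887·6819
1 = −8887·36337 + 10940·29518
So 29518·(10940) ≡ 1 (mod 36337), giving 29518⁻¹ ≡ 10940.
x ≡ 29518⁻¹·35096 ≡ 10940·35096 ≡ 13498 (mod 36337).

13498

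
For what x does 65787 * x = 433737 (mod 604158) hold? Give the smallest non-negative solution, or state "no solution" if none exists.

118557

First find gcd(65787, 604158):
604158 = 9×65787 + 12075
65787 = 5×12075 + 5412
12075 = 2×5412 + 1251
5412 = 4×1251 + 408
1251 = 3×408 + 27
408 = 15×27 + 3
27 = 9×3 + 0
gcd = 3 and 3 | 433737, so solutions exist. Divide through by 3: 21929x ≡ 144579 (mod 201386).
Now find 21929⁻¹ mod 201386:
201386 = 9×21929 + 4025
21929 = 5×4025 + 1804
4025 = 2×1804 + 417
1804 = 4×417 + 136
417 = 3×136 + 9
136 = 15×9 + 1
9 = 9×1 + 0
Back-substitute:
1 = 136 − 15·9
1 = −15·417 + 46·136
1 = 46·1804 − 199·417
1 = −199·4025 + 444·1804
1 = 444·21929 − 2419·4025
1 = −2419·201386 + 22215·21929
So 21929⁻¹ ≡ 22215 (mod 201386).
Then x ≡ 22215·144579 ≡ 118557 (mod 201386); the smallest non-negative solution is x = 118557.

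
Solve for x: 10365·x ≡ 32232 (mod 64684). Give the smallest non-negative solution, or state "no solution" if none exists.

36492

First find gcd(10365, 64684):
64684 = 6*10365 + 2494
10365 = 4*2494 + 389
2494 = 6*389 + 160
389 = 2*160 + 69
160 = 2*69 + 22
69 = 3*22 + 3
22 = 7*3 + 1
3 = 3*1 + 0
gcd = 1, so a unique solution mod 64684 exists.
Back-substitute for the Bézout coefficients:
1 = 22 − 7·3
1 = −7·69 + 22·22
1 = 22·160 − 51·69
1 = −51·389 + 124·160
1 = 124·2494 − 795·389
1 = −795·10365 + 3304·2494
1 = 3304·64684 − 20619·10365
So 10365·(-20619) ≡ 1 (mod 64684), giving 10365⁻¹ ≡ 44065.
x ≡ 10365⁻¹·32232 ≡ 44065·32232 ≡ 36492 (mod 64684).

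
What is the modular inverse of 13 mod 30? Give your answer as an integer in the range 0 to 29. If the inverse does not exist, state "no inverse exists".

gcd(30, 13) by repeated division:
30 = 2×13 + 4
13 = 3×4 + 1
4 = 4×1 + 0
The gcd is 1. Working backward:
1 = 13 − 3·4
1 = −3·30 + 7·13
So 13·7 ≡ 1 (mod 30).

7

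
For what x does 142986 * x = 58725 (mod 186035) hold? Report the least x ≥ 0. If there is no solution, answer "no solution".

95555

First find gcd(142986, 186035):
186035 = 1·142986 + 43049
142986 = 3·43049 + 13839
43049 = 3·13839 + 1532
13839 = 9·1532 + 51
1532 = 30·51 + 2
51 = 25·2 + 1
2 = 2·1 + 0
gcd = 1, so a unique solution mod 186035 exists.
Back-substitute for the Bézout coefficients:
1 = 51 − 25·2
1 = −25·1532 + 751·51
1 = 751·13839 − 6784·1532
1 = −6784·43049 + 21103·13839
1 = 21103·142986 − 70093·43049
1 = −70093·186035 + 91196·142986
So 142986·(91196) ≡ 1 (mod 186035), giving 142986⁻¹ ≡ 91196.
x ≡ 142986⁻¹·58725 ≡ 91196·58725 ≡ 95555 (mod 186035).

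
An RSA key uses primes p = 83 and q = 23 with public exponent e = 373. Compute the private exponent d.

769

φ(n) = (p−1)(q−1) = 82·22 = 1804.
Need d with 373·d ≡ 1 (mod 1804). Apply the extended Euclidean algorithm:
1804 = 4*373 + 312
373 = 1*312 + 61
312 = 5*61 + 7
61 = 8*7 + 5
7 = 1*5 + 2
5 = 2*2 + 1
2 = 2*1 + 0
Back-substitute:
1 = 5 − 2·2
1 = −2·7 + 3·5
1 = 3·61 − 26·7
1 = −26·312 + 133·61
1 = 133·373 − 159·312
1 = −159·1804 + 769·373
So 373·769 ≡ 1 (mod 1804), hence d = 769.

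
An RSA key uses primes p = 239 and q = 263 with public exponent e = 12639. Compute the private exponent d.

47343

φ(n) = (p−1)(q−1) = 238·262 = 62356.
Need d with 12639·d ≡ 1 (mod 62356). Apply the extended Euclidean algorithm:
62356 = 4×12639 + 11800
12639 = 1×11800 + 839
11800 = 14×839 + 54
839 = 15×54 + 29
54 = 1×29 + 25
29 = 1×25 + 4
25 = 6×4 + 1
4 = 4×1 + 0
Back-substitute:
1 = 25 − 6·4
1 = −6·29 + 7·25
1 = 7·54 − 13·29
1 = −13·839 + 202·54
1 = 202·11800 − 2841·839
1 = −2841·12639 + 3043·11800
1 = 3043·62356 − 15013·12639
So 12639·(-15013) ≡ 1 (mod 62356), hence d ≡ -15013 ≡ 47343 (mod 62356).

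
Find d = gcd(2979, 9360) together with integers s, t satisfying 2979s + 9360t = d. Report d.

Euclidean algorithm:
9360 = 3·2979 + 423
2979 = 7·423 + 18
423 = 23·18 + 9
18 = 2·9 + 0
gcd(2979, 9360) = 9.
Back-substituting:
9 = 423 − 23·18
9 = −23·2979 + 162·423
9 = 162·9360 − 509·2979
So 9 = (162)·9360 + (-509)·2979.

9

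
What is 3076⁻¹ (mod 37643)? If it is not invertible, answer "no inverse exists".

Apply the Euclidean algorithm to 37643 and 3076:
37643 = 12·3076 + 731
3076 = 4·731 + 152
731 = 4·152 + 123
152 = 1·123 + 29
123 = 4·29 + 7
29 = 4·7 + 1
7 = 7·1 + 0
Since gcd(3076, 37643) = 1, back-substitute to write 1 as a combination:
1 = 29 − 4·7
1 = −4·123 + 17·29
1 = 17·152 − 21·123
1 = −21·731 + 101·152
1 = 101·3076 − 425·731
1 = −425·37643 + 5201·3076
So 3076·5201 ≡ 1 (mod 37643).

5201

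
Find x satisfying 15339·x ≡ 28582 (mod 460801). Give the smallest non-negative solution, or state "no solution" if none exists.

160031

First find gcd(15339, 460801):
460801 = 30×15339 + 631
15339 = 24×631 + 195
631 = 3×195 + 46
195 = 4×46 + 11
46 = 4×11 + 2
11 = 5×2 + 1
2 = 2×1 + 0
gcd = 1, so a unique solution mod 460801 exists.
Back-substitute for the Bézout coefficients:
1 = 11 − 5·2
1 = −5·46 + 21·11
1 = 21·195 − 89·46
1 = −89·631 + 288·195
1 = 288·15339 − 7001·631
1 = −7001·460801 + 210318·15339
So 15339·(210318) ≡ 1 (mod 460801), giving 15339⁻¹ ≡ 210318.
x ≡ 15339⁻¹·28582 ≡ 210318·28582 ≡ 160031 (mod 460801).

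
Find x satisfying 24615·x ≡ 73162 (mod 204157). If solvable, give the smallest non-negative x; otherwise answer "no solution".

First find gcd(24615, 204157):
204157 = 8*24615 + 7237
24615 = 3*7237 + 2904
7237 = 2*2904 + 1429
2904 = 2*1429 + 46
1429 = 31*46 + 3
46 = 15*3 + 1
3 = 3*1 + 0
gcd = 1, so a unique solution mod 204157 exists.
Back-substitute for the Bézout coefficients:
1 = 46 − 15·3
1 = −15·1429 + 466·46
1 = 466·2904 − 947·1429
1 = −947·7237 + 2360·2904
1 = 2360·24615 − 8027·7237
1 = −8027·204157 + 66576·24615
So 24615·(66576) ≡ 1 (mod 204157), giving 24615⁻¹ ≡ 66576.
x ≡ 24615⁻¹·73162 ≡ 66576·73162 ≡ 55606 (mod 204157).

55606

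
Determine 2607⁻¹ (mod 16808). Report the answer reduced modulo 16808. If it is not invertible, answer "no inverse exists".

Euclidean algorithm on 16808, 2607:
16808 = 6×2607 + 1166
2607 = 2×1166 + 275
1166 = 4×275 + 66
275 = 4×66 + 11
66 = 6×11 + 0
gcd(2607, 16808) = 11 ≠ 1, so 2607 has no multiplicative inverse modulo 16808.

no inverse exists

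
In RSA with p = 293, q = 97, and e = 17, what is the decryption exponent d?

φ(n) = (p−1)(q−1) = 292·96 = 28032.
Need d with 17·d ≡ 1 (mod 28032). Apply the extended Euclidean algorithm:
28032 = 1648*17 + 16
17 = 1*16 + 1
16 = 16*1 + 0
Back-substitute:
1 = 17 − 16
1 = −28032 + 1649·17
So 17·1649 ≡ 1 (mod 28032), hence d = 1649.

1649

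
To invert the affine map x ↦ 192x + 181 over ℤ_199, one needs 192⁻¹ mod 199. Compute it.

142

gcd(199, 192) by repeated division:
199 = 1*192 + 7
192 = 27*7 + 3
7 = 2*3 + 1
3 = 3*1 + 0
Since gcd(192, 199) = 1, back-substitute to write 1 as a combination:
1 = 7 − 2·3
1 = −2·192 + 55·7
1 = 55·199 − 57·192
Hence 192⁻¹ ≡ -57 ≡ 142 (mod 199).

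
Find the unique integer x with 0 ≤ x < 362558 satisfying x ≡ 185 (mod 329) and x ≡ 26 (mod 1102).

Write x = 185 + 329·k. Then 329·k ≡ 26 − 185 ≡ 943 (mod 1102).
Need 329⁻¹ mod 1102. Extended Euclid on (1102, 329):
1102 = 3×329 + 115
329 = 2×115 + 99
115 = 1×99 + 16
99 = 6×16 + 3
16 = 5×3 + 1
3 = 3×1 + 0
Back-substitute:
1 = 16 − 5·3
1 = −5·99 + 31·16
1 = 31·115 − 36·99
1 = −36·329 + 103·115
1 = 103·1102 − 345·329
329⁻¹ ≡ 757 (mod 1102), so k ≡ 757·943 ≡ 857 (mod 1102).
x = 185 + 329·857 = 282138.

282138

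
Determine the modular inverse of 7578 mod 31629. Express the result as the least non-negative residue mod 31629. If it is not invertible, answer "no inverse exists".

no inverse exists

Compute gcd(7578, 31629):
31629 = 4×7578 + 1317
7578 = 5×1317 + 993
1317 = 1×993 + 324
993 = 3×324 + 21
324 = 15×21 + 9
21 = 2×9 + 3
9 = 3×3 + 0
gcd(7578, 31629) = 3 ≠ 1, so 7578 has no multiplicative inverse modulo 31629.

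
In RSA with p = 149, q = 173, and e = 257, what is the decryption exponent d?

φ(n) = (p−1)(q−1) = 148·172 = 25456.
Need d with 257·d ≡ 1 (mod 25456). Apply the extended Euclidean algorithm:
25456 = 99·257 + 13
257 = 19·13 + 10
13 = 1·10 + 3
10 = 3·3 + 1
3 = 3·1 + 0
Back-substitute:
1 = 10 − 3·3
1 = −3·13 + 4·10
1 = 4·257 − 79·13
1 = −79·25456 + 7825·257
So 257·7825 ≡ 1 (mod 25456), hence d = 7825.

7825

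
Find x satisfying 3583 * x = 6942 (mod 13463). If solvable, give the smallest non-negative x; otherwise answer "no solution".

12364

First find gcd(3583, 13463):
13463 = 3*3583 + 2714
3583 = 1*2714 + 869
2714 = 3*869 + 107
869 = 8*107 + 13
107 = 8*13 + 3
13 = 4*3 + 1
3 = 3*1 + 0
gcd = 1, so a unique solution mod 13463 exists.
Back-substitute for the Bézout coefficients:
1 = 13 − 4·3
1 = −4·107 + 33·13
1 = 33·869 − 268·107
1 = −268·2714 + 837·869
1 = 837·3583 − 1105·2714
1 = −1105·13463 + 4152·3583
So 3583·(4152) ≡ 1 (mod 13463), giving 3583⁻¹ ≡ 4152.
x ≡ 3583⁻¹·6942 ≡ 4152·6942 ≡ 12364 (mod 13463).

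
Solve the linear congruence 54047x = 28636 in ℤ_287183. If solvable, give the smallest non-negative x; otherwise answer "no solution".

First find gcd(54047, 287183):
287183 = 5×54047 + 16948
54047 = 3×16948 + 3203
16948 = 5×3203 + 933
3203 = 3×933 + 404
933 = 2×404 + 125
404 = 3×125 + 29
125 = 4×29 + 9
29 = 3×9 + 2
9 = 4×2 + 1
2 = 2×1 + 0
gcd = 1, so a unique solution mod 287183 exists.
Back-substitute for the Bézout coefficients:
1 = 9 − 4·2
1 = −4·29 + 13·9
1 = 13·125 − 56·29
1 = −56·404 + 181·125
1 = 181·933 − 418·404
1 = −418·3203 + 1435·933
1 = 1435·16948 − 7593·3203
1 = −7593·54047 + 24214·16948
1 = 24214·287183 − 128663·54047
So 54047·(-128663) ≡ 1 (mod 287183), giving 54047⁻¹ ≡ 158520.
x ≡ 54047⁻¹·28636 ≡ 158520·28636 ≡ 164222 (mod 287183).

164222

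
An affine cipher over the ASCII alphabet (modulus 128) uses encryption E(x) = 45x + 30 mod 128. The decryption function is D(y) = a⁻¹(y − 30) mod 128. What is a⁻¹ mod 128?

Apply the Euclidean algorithm to 128 and 45:
128 = 2×45 + 38
45 = 1×38 + 7
38 = 5×7 + 3
7 = 2×3 + 1
3 = 3×1 + 0
The gcd is 1. Working backward:
1 = 7 − 2·3
1 = −2·38 + 11·7
1 = 11·45 − 13·38
1 = −13·128 + 37·45
So 45·37 ≡ 1 (mod 128).

37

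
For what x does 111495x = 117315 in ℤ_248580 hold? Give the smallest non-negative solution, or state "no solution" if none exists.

First find gcd(111495, 248580):
248580 = 2*111495 + 25590
111495 = 4*25590 + 9135
25590 = 2*9135 + 7320
9135 = 1*7320 + 1815
7320 = 4*1815 + 60
1815 = 30*60 + 15
60 = 4*15 + 0
gcd = 15 and 15 | 117315, so solutions exist. Divide through by 15: 7433x ≡ 7821 (mod 16572).
Now find 7433⁻¹ mod 16572:
16572 = 2×7433 + 1706
7433 = 4×1706 + 609
1706 = 2×609 + 488
609 = 1×488 + 121
488 = 4×121 + 4
121 = 30×4 + 1
4 = 4×1 + 0
Back-substitute:
1 = 121 − 30·4
1 = −30·488 + 121·121
1 = 121·609 − 151·488
1 = −151·1706 + 423·609
1 = 423·7433 − 1843·1706
1 = −1843·16572 + 4109·7433
So 7433⁻¹ ≡ 4109 (mod 16572).
Then x ≡ 4109·7821 ≡ 3381 (mod 16572); the smallest non-negative solution is x = 3381.

3381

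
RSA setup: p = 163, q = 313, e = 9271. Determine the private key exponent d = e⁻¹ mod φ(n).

φ(n) = (p−1)(q−1) = 162·312 = 50544.
Need d with 9271·d ≡ 1 (mod 50544). Apply the extended Euclidean algorithm:
50544 = 5*9271 + 4189
9271 = 2*4189 + 893
4189 = 4*893 + 617
893 = 1*617 + 276
617 = 2*276 + 65
276 = 4*65 + 16
65 = 4*16 + 1
16 = 16*1 + 0
Back-substitute:
1 = 65 − 4·16
1 = −4·276 + 17·65
1 = 17·617 − 38·276
1 = −38·893 + 55·617
1 = 55·4189 − 258·893
1 = −258·9271 + 571·4189
1 = 571·50544 − 3113·9271
So 9271·(-3113) ≡ 1 (mod 50544), hence d ≡ -3113 ≡ 47431 (mod 50544).

47431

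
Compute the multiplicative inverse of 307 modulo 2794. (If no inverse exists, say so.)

901

Extended Euclidean algorithm:
2794 = 9*307 + 31
307 = 9*31 + 28
31 = 1*28 + 3
28 = 9*3 + 1
3 = 3*1 + 0
gcd = 1, so the inverse exists. Back-substitute:
1 = 28 − 9·3
1 = −9·31 + 10·28
1 = 10·307 − 99·31
1 = −99·2794 + 901·307
So 307·901 ≡ 1 (mod 2794).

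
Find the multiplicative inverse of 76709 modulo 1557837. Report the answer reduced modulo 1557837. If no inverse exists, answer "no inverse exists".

Run Euclid on (1557837, 76709):
1557837 = 20*76709 + 23657
76709 = 3*23657 + 5738
23657 = 4*5738 + 705
5738 = 8*705 + 98
705 = 7*98 + 19
98 = 5*19 + 3
19 = 6*3 + 1
3 = 3*1 + 0
The gcd is 1. Working backward:
1 = 19 − 6·3
1 = −6·98 + 31·19
1 = 31·705 − 223·98
1 = −223·5738 + 1815·705
1 = 1815·23657 − 7483·5738
1 = −7483·76709 + 24264·23657
1 = 24264·1557837 − 492763·76709
Hence 76709⁻¹ ≡ -492763 ≡ 1065074 (mod 1557837).

1065074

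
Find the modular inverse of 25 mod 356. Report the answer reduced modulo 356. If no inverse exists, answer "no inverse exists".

57

Run Euclid on (356, 25):
356 = 14*25 + 6
25 = 4*6 + 1
6 = 6*1 + 0
The gcd is 1. Working backward:
1 = 25 − 4·6
1 = −4·356 + 57·25
So 25·57 ≡ 1 (mod 356).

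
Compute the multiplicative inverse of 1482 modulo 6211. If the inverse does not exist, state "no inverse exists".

Run Euclid on (6211, 1482):
6211 = 4·1482 + 283
1482 = 5·283 + 67
283 = 4·67 + 15
67 = 4·15 + 7
15 = 2·7 + 1
7 = 7·1 + 0
gcd = 1, so the inverse exists. Back-substitute:
1 = 15 − 2·7
1 = −2·67 + 9·15
1 = 9·283 − 38·67
1 = −38·1482 + 199·283
1 = 199·6211 − 834·1482
Hence 1482⁻¹ ≡ -834 ≡ 5377 (mod 6211).

5377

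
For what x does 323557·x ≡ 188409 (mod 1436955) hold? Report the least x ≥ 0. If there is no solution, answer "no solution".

First find gcd(323557, 1436955):
1436955 = 4*323557 + 142727
323557 = 2*142727 + 38103
142727 = 3*38103 + 28418
38103 = 1*28418 + 9685
28418 = 2*9685 + 9048
9685 = 1*9048 + 637
9048 = 14*637 + 130
637 = 4*130 + 117
130 = 1*117 + 13
117 = 9*13 + 0
gcd = 13 and 13 | 188409, so solutions exist. Divide through by 13: 24889x ≡ 14493 (mod 110535).
Now find 24889⁻¹ mod 110535:
110535 = 4·24889 + 10979
24889 = 2·10979 + 2931
10979 = 3·2931 + 2186
2931 = 1·2186 + 745
2186 = 2·745 + 696
745 = 1·696 + 49
696 = 14·49 + 10
49 = 4·10 + 9
10 = 1·9 + 1
9 = 9·1 + 0
Back-substitute:
1 = 10 − 9
1 = −49 + 5·10
1 = 5·696 − 71·49
1 = −71·745 + 76·696
1 = 76·2186 − 223·745
1 = −223·2931 + 299·2186
1 = 299·10979 − 1120·2931
1 = −1120·24889 + 2539·10979
1 = 2539·110535 − 11276·24889
So 24889·(-11276) ≡ 1 (mod 110535), i.e. 24889⁻¹ ≡ 99259.
Then x ≡ 99259·14493 ≡ 58197 (mod 110535); the smallest non-negative solution is x = 58197.

58197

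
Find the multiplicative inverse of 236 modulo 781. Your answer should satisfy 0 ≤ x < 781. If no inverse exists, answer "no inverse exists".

460

Run Euclid on (781, 236):
781 = 3×236 + 73
236 = 3×73 + 17
73 = 4×17 + 5
17 = 3×5 + 2
5 = 2×2 + 1
2 = 2×1 + 0
gcd = 1, so the inverse exists. Back-substitute:
1 = 5 − 2·2
1 = −2·17 + 7·5
1 = 7·73 − 30·17
1 = −30·236 + 97·73
1 = 97·781 − 321·236
So 236·(-321) ≡ 1 (mod 781), and -321 ≡ 460 (mod 781).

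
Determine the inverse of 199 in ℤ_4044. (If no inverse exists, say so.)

gcd(4044, 199) by repeated division:
4044 = 20·199 + 64
199 = 3·64 + 7
64 = 9·7 + 1
7 = 7·1 + 0
gcd = 1, so the inverse exists. Back-substitute:
1 = 64 − 9·7
1 = −9·199 + 28·64
1 = 28·4044 − 569·199
Thus 199·(-569) ≡ 1 (mod 4044); reducing, -569 mod 4044 = 3475.

3475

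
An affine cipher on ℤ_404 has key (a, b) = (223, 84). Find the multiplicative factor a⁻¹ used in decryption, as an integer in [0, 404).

279

Apply the Euclidean algorithm to 404 and 223:
404 = 1*223 + 181
223 = 1*181 + 42
181 = 4*42 + 13
42 = 3*13 + 3
13 = 4*3 + 1
3 = 3*1 + 0
Since gcd(223, 404) = 1, back-substitute to write 1 as a combination:
1 = 13 − 4·3
1 = −4·42 + 13·13
1 = 13·181 − 56·42
1 = −56·223 + 69·181
1 = 69·404 − 125·223
So 223·(-125) ≡ 1 (mod 404), and -125 ≡ 279 (mod 404).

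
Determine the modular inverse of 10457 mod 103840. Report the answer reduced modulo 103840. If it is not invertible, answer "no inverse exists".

gcd(103840, 10457) by repeated division:
103840 = 9*10457 + 9727
10457 = 1*9727 + 730
9727 = 13*730 + 237
730 = 3*237 + 19
237 = 12*19 + 9
19 = 2*9 + 1
9 = 9*1 + 0
gcd = 1, so the inverse exists. Back-substitute:
1 = 19 − 2·9
1 = −2·237 + 25·19
1 = 25·730 − 77·237
1 = −77·9727 + 1026·730
1 = 1026·10457 − 1103·9727
1 = −1103·103840 + 10953·10457
So 10457·10953 ≡ 1 (mod 103840).

10953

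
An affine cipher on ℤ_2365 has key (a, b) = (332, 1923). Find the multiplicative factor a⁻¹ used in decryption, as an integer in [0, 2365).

1788

Run Euclid on (2365, 332):
2365 = 7×332 + 41
332 = 8×41 + 4
41 = 10×4 + 1
4 = 4×1 + 0
The gcd is 1. Working backward:
1 = 41 − 10·4
1 = −10·332 + 81·41
1 = 81·2365 − 577·332
So 332·(-577) ≡ 1 (mod 2365), and -577 ≡ 1788 (mod 2365).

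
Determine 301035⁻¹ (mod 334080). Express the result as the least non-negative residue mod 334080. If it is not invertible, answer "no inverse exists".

no inverse exists

Euclidean algorithm on 334080, 301035:
334080 = 1×301035 + 33045
301035 = 9×33045 + 3630
33045 = 9×3630 + 375
3630 = 9×375 + 255
375 = 1×255 + 120
255 = 2×120 + 15
120 = 8×15 + 0
Since gcd = 15 > 1, 301035 is not a unit mod 334080.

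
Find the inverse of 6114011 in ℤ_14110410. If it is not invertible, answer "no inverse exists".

Extended Euclidean algorithm:
14110410 = 2*6114011 + 1882388
6114011 = 3*1882388 + 466847
1882388 = 4*466847 + 15000
466847 = 31*15000 + 1847
15000 = 8*1847 + 224
1847 = 8*224 + 55
224 = 4*55 + 4
55 = 13*4 + 3
4 = 1*3 + 1
3 = 3*1 + 0
The gcd is 1. Working backward:
1 = 4 − 3
1 = −55 + 14·4
1 = 14·224 − 57·55
1 = −57·1847 + 470·224
1 = 470·15000 − 3817·1847
1 = −3817·466847 + 118797·15000
1 = 118797·1882388 − 479005·466847
1 = −479005·6114011 + 1555812·1882388
1 = 1555812·14110410 − 3590629·6114011
Thus 6114011·(-3590629) ≡ 1 (mod 14110410); reducing, -3590629 mod 14110410 = 10519781.

10519781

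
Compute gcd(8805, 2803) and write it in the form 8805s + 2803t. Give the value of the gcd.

1

Euclidean algorithm:
8805 = 3×2803 + 396
2803 = 7×396 + 31
396 = 12×31 + 24
31 = 1×24 + 7
24 = 3×7 + 3
7 = 2×3 + 1
3 = 3×1 + 0
gcd(8805, 2803) = 1.
Express as a combination:
1 = 7 − 2·3
1 = −2·24 + 7·7
1 = 7·31 − 9·24
1 = −9·396 + 115·31
1 = 115·2803 − 814·396
1 = −814·8805 + 2557·2803
So 1 = (-814)·8805 + (2557)·2803.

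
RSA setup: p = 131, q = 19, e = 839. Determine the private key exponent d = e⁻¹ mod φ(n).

1679

φ(n) = (p−1)(q−1) = 130·18 = 2340.
Need d with 839·d ≡ 1 (mod 2340). Apply the extended Euclidean algorithm:
2340 = 2×839 + 662
839 = 1×662 + 177
662 = 3×177 + 131
177 = 1×131 + 46
131 = 2×46 + 39
46 = 1×39 + 7
39 = 5×7 + 4
7 = 1×4 + 3
4 = 1×3 + 1
3 = 3×1 + 0
Back-substitute:
1 = 4 − 3
1 = −7 + 2·4
1 = 2·39 − 11·7
1 = −11·46 + 13·39
1 = 13·131 − 37·46
1 = −37·177 + 50·131
1 = 50·662 − 187·177
1 = −187·839 + 237·662
1 = 237·2340 − 661·839
So 839·(-661) ≡ 1 (mod 2340), hence d ≡ -661 ≡ 1679 (mod 2340).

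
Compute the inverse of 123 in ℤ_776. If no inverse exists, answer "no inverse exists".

347

Extended Euclidean algorithm:
776 = 6*123 + 38
123 = 3*38 + 9
38 = 4*9 + 2
9 = 4*2 + 1
2 = 2*1 + 0
The gcd is 1. Working backward:
1 = 9 − 4·2
1 = −4·38 + 17·9
1 = 17·123 − 55·38
1 = −55·776 + 347·123
So 123·347 ≡ 1 (mod 776).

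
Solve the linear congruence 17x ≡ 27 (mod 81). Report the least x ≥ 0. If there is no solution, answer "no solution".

54

First find gcd(17, 81):
81 = 4*17 + 13
17 = 1*13 + 4
13 = 3*4 + 1
4 = 4*1 + 0
gcd = 1, so a unique solution mod 81 exists.
Back-substitute for the Bézout coefficients:
1 = 13 − 3·4
1 = −3·17 + 4·13
1 = 4·81 − 19·17
So 17·(-19) ≡ 1 (mod 81), giving 17⁻¹ ≡ 62.
x ≡ 17⁻¹·27 ≡ 62·27 ≡ 54 (mod 81).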